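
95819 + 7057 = 102876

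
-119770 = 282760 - 402530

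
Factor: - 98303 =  - 197^1 *499^1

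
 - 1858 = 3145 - 5003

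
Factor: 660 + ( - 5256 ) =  - 2^2*3^1*383^1 = -4596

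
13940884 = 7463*1868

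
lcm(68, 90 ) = 3060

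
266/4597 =266/4597 = 0.06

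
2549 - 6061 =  - 3512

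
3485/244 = 3485/244 = 14.28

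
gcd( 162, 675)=27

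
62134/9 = 62134/9 = 6903.78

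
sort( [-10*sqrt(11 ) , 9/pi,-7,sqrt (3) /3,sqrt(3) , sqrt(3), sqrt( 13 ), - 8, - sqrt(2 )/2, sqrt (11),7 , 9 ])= [ - 10*sqrt( 11 ),  -  8, - 7,  -  sqrt(2 ) /2,sqrt(3)/3,sqrt( 3), sqrt( 3), 9/pi,sqrt( 11 ), sqrt (13 ), 7,9]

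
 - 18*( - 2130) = 38340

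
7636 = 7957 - 321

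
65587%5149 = 3799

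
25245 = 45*561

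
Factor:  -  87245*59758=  - 2^1*5^1*17449^1* 29879^1 = - 5213586710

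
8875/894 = 8875/894 = 9.93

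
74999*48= 3599952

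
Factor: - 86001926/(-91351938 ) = 3^(-1 )*197^1*337^(- 1)*45179^( - 1 )*218279^1 = 43000963/45675969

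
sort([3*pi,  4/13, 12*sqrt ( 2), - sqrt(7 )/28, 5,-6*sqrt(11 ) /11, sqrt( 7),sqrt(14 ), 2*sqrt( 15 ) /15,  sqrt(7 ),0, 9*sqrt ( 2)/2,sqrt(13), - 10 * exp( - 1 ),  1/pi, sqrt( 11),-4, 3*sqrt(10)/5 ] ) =[ - 4, - 10*exp(- 1 ),-6*sqrt (11 ) /11, - sqrt(7)/28,  0,4/13, 1/pi, 2*sqrt ( 15) /15,3*sqrt(  10 )/5,sqrt( 7 ),sqrt( 7 ),  sqrt(11),sqrt(13 ),sqrt(14), 5,9*sqrt(2 ) /2, 3*pi,  12 * sqrt(2 ) ]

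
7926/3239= 2 + 1448/3239= 2.45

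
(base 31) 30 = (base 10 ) 93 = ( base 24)3l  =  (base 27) 3c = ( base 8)135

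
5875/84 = 69 + 79/84 = 69.94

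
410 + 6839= 7249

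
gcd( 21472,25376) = 1952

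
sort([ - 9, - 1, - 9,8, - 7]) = [ - 9 ,  -  9, - 7, - 1, 8 ]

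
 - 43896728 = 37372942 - 81269670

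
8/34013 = 8/34013 = 0.00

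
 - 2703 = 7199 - 9902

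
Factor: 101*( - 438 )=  - 44238= - 2^1 * 3^1 *73^1*101^1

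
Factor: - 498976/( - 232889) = 2^5*31^1*463^( - 1)  =  992/463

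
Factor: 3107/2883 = 3^( - 1) * 13^1 *31^( - 2)*239^1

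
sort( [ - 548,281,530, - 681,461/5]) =[-681,-548,461/5, 281,530 ] 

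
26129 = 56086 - 29957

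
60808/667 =60808/667  =  91.17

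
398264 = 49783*8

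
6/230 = 3/115 =0.03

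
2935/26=2935/26=   112.88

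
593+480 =1073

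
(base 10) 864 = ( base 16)360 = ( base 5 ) 11424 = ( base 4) 31200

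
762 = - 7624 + 8386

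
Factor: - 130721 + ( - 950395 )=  - 2^2 * 3^2*59^1*509^1  =  -1081116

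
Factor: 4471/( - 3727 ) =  - 17^1*263^1*3727^(  -  1) 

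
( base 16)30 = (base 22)24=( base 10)48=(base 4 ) 300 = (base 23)22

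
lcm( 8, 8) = 8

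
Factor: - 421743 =  -  3^1*7^2*19^1*151^1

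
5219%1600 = 419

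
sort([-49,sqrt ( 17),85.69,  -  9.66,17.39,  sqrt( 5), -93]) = [ - 93,-49, -9.66, sqrt(5), sqrt ( 17),17.39,85.69]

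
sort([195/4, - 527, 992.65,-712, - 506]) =[ - 712, - 527, - 506, 195/4,  992.65 ]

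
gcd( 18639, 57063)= 3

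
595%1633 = 595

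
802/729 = 802/729 = 1.10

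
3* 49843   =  149529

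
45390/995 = 45+123/199 = 45.62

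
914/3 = 914/3 = 304.67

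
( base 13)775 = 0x4ff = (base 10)1279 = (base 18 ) 3H1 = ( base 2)10011111111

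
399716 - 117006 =282710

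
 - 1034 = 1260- 2294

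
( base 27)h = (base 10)17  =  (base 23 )h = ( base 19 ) H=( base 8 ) 21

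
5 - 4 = 1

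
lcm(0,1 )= 0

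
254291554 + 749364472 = 1003656026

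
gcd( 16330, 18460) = 710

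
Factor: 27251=7^1*17^1*229^1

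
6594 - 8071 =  - 1477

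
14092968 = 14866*948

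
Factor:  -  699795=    -3^2 * 5^1 * 15551^1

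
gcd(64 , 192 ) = 64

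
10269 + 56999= 67268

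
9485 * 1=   9485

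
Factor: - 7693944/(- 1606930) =3846972/803465 =2^2 * 3^1*5^( - 1 )*13^( - 1) *47^ (-1 )*113^1*263^( - 1 )*2837^1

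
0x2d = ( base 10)45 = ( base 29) 1g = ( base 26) 1J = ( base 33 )1C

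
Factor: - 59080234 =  - 2^1*19^1*31^1*50153^1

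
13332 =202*66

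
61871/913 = 67  +  700/913=67.77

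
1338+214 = 1552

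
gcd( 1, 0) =1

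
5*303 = 1515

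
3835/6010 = 767/1202  =  0.64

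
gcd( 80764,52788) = 4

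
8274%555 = 504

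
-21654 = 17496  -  39150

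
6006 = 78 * 77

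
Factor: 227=227^1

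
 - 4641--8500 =3859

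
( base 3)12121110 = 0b111111111001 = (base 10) 4089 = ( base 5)112324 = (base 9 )5543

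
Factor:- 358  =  -2^1*179^1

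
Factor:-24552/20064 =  - 2^( - 2)*3^1*19^ (  -  1)* 31^1=-93/76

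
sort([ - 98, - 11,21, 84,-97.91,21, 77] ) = [ - 98, - 97.91, - 11, 21,21, 77,  84] 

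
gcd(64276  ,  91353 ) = 1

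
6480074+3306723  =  9786797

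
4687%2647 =2040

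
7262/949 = 7+619/949 = 7.65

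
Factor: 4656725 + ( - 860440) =5^1 * 277^1 * 2741^1 = 3796285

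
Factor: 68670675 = 3^2*5^2 *239^1*1277^1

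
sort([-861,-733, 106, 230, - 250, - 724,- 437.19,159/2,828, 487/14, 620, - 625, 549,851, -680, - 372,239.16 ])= [ - 861,-733, - 724,-680, - 625,  -  437.19,  -  372, - 250,487/14,159/2,106, 230,  239.16,  549,620, 828,851]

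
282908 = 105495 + 177413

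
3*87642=262926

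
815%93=71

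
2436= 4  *609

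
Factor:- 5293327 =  - 13^1 * 407179^1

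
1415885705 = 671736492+744149213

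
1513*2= 3026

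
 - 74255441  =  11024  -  74266465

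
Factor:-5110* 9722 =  - 49679420  =  - 2^2*5^1*7^1 * 73^1*4861^1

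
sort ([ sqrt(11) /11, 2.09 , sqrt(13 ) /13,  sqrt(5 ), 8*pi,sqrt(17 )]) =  [sqrt( 13)/13,  sqrt(11) /11 , 2.09, sqrt( 5),sqrt(17),8*pi]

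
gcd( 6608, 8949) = 1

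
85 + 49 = 134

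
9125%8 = 5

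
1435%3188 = 1435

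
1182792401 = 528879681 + 653912720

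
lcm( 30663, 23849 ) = 214641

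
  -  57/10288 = -1 + 10231/10288=- 0.01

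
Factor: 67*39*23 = 60099 = 3^1*13^1*23^1*67^1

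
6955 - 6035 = 920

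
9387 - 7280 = 2107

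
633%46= 35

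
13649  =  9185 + 4464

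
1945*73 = 141985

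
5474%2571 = 332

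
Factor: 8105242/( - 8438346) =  - 4052621/4219173 = - 3^ ( - 2 )*7^(- 1 )*43^1*79^1*193^( - 1 )*347^( - 1)*1193^1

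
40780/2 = 20390 = 20390.00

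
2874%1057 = 760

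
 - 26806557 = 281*( - 95397)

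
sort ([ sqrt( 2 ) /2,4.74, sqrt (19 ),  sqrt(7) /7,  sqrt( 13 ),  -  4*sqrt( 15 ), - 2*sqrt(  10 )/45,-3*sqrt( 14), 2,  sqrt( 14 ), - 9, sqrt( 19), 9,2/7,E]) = [-4*sqrt( 15), - 3*sqrt( 14), - 9, - 2*sqrt(10 ) /45, 2/7,  sqrt( 7 ) /7  ,  sqrt ( 2)/2,2,E, sqrt( 13 ), sqrt( 14) , sqrt( 19 ),sqrt( 19) , 4.74, 9 ]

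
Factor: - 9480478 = - 2^1*7^1 * 677177^1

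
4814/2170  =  2407/1085=   2.22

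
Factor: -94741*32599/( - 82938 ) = 2^( - 1)*3^(-1 )*7^1*17^1*23^(-1) * 601^( - 1 )*4657^1*5573^1 = 3088461859/82938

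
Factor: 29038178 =2^1*13^1*1116853^1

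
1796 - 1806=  -10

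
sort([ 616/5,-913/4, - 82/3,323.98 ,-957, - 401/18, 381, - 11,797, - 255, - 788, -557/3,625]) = [-957,-788,-255 , - 913/4,-557/3,-82/3, - 401/18, - 11,616/5, 323.98,381,625,  797] 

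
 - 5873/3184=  - 2+ 495/3184 = - 1.84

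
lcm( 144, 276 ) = 3312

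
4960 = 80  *62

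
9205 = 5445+3760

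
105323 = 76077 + 29246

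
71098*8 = 568784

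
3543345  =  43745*81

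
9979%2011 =1935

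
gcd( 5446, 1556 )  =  778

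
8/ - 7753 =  - 8/7753 = - 0.00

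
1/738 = 1/738 = 0.00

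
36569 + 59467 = 96036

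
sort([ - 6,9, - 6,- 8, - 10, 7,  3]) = [ - 10,  -  8, - 6, - 6, 3,7,9]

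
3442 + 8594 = 12036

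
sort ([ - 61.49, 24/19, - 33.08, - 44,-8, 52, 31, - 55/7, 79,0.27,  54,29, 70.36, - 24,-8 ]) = [ -61.49,-44, - 33.08,-24 , - 8, - 8,-55/7,0.27 , 24/19, 29, 31, 52, 54, 70.36, 79]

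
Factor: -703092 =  - 2^2*3^1*13^1*4507^1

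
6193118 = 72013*86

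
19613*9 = 176517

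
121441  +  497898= 619339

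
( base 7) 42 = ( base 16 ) 1E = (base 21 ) 19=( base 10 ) 30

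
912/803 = 912/803  =  1.14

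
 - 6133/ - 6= 6133/6 = 1022.17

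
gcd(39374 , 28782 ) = 2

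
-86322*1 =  - 86322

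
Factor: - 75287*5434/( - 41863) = 2^1*11^1*13^1*19^1*79^1 *953^1 * 41863^ ( - 1)  =  409109558/41863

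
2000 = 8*250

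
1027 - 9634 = - 8607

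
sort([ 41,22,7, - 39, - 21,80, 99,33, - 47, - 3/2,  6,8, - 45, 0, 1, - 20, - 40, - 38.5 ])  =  [ - 47, - 45,  -  40, - 39,  -  38.5 , - 21, - 20, - 3/2, 0, 1, 6,7, 8,22,33,41,80,99]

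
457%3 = 1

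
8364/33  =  2788/11= 253.45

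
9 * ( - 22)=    - 198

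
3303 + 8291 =11594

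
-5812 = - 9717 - -3905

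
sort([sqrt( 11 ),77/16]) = [ sqrt( 11), 77/16 ] 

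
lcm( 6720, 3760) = 315840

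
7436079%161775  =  156204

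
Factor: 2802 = 2^1*3^1 * 467^1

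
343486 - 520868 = -177382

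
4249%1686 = 877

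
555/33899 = 555/33899 = 0.02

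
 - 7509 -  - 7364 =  - 145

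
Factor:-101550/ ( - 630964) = 75/466 = 2^(-1)*3^1* 5^2* 233^( - 1)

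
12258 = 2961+9297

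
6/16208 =3/8104 = 0.00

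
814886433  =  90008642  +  724877791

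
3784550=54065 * 70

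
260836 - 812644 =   -  551808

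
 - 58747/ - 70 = 839+17/70 = 839.24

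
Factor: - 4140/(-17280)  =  2^(-5 ) *3^ (-1 )*23^1  =  23/96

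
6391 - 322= 6069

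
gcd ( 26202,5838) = 6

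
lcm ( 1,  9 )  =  9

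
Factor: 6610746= 2^1*3^1 * 19^1 * 103^1*563^1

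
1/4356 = 1/4356  =  0.00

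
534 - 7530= -6996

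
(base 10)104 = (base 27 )3n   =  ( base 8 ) 150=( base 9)125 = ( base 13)80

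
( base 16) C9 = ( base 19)AB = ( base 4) 3021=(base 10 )201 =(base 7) 405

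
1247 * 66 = 82302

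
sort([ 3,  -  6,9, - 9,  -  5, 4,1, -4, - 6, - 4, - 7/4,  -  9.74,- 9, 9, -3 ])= [ - 9.74, - 9, - 9, - 6, -6, -5, - 4, -4,  -  3, -7/4,1,3,4,9,9]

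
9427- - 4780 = 14207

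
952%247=211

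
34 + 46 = 80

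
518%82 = 26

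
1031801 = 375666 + 656135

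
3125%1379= 367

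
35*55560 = 1944600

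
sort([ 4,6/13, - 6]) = [- 6, 6/13,4] 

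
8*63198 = 505584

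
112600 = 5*22520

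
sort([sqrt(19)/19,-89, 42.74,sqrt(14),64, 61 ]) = [ - 89, sqrt(19)/19, sqrt( 14), 42.74,61 , 64]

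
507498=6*84583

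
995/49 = 20 + 15/49 = 20.31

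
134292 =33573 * 4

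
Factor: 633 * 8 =2^3*3^1*211^1 = 5064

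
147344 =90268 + 57076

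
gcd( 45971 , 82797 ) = 1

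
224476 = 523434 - 298958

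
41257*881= 36347417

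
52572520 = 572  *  91910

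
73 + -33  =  40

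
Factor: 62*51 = 2^1* 3^1*17^1*31^1 = 3162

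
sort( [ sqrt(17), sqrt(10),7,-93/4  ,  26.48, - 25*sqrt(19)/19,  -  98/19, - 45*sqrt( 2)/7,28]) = [ - 93/4, - 45*sqrt(2)/7, - 25*sqrt (19 ) /19, - 98/19, sqrt( 10),sqrt( 17),7,26.48,  28 ] 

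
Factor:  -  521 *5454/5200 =-2^( - 3)*3^3*5^( - 2) *13^( - 1) * 101^1*521^1 = - 1420767/2600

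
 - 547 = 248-795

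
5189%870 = 839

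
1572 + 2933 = 4505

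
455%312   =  143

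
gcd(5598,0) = 5598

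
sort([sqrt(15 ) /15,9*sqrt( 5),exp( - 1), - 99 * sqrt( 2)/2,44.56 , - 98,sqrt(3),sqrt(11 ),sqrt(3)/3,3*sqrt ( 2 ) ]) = [ - 98, - 99*sqrt(2) /2,sqrt (15 )/15,exp (-1), sqrt(3)/3,  sqrt( 3 ),sqrt( 11), 3*sqrt( 2),9*sqrt( 5),44.56]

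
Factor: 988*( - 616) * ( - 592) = 2^9 * 7^1*11^1*13^1*19^1*37^1 = 360295936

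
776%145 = 51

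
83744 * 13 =1088672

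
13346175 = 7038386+6307789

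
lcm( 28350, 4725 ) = 28350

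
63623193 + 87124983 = 150748176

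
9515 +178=9693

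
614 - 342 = 272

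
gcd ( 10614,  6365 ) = 1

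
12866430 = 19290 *667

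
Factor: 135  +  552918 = 553053 = 3^1*184351^1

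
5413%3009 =2404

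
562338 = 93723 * 6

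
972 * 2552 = 2480544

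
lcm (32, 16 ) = 32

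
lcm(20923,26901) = 188307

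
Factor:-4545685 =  - 5^1*31^1* 29327^1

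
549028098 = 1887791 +547140307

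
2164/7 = 2164/7=309.14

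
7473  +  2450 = 9923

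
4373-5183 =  - 810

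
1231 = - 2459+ 3690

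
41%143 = 41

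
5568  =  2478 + 3090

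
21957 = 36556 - 14599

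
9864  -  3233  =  6631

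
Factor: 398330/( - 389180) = -2^( - 1 )*11^( - 1)*29^( - 1)*653^1 = - 653/638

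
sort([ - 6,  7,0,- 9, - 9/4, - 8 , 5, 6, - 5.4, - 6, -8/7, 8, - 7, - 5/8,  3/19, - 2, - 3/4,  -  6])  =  [ - 9, - 8, - 7 , - 6, -6, - 6, - 5.4, - 9/4, - 2, - 8/7, - 3/4,-5/8,  0,3/19,5, 6,7, 8 ] 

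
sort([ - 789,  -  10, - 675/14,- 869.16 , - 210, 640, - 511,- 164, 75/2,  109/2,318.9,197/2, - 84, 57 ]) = [ -869.16,- 789, - 511, -210, - 164, - 84, - 675/14, - 10, 75/2,109/2, 57,197/2 , 318.9,640 ] 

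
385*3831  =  1474935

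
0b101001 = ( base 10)41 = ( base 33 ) 18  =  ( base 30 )1b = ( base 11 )38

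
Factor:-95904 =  - 2^5*3^4*37^1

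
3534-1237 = 2297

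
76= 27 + 49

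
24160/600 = 604/15 = 40.27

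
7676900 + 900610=8577510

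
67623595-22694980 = 44928615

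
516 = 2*258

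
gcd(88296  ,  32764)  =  4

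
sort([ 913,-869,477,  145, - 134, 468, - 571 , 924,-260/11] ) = [ - 869, - 571, - 134, - 260/11,145,468,477, 913, 924]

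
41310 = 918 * 45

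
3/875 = 3/875 = 0.00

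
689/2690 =689/2690 = 0.26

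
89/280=89/280 = 0.32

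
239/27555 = 239/27555= 0.01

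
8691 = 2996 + 5695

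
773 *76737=59317701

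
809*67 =54203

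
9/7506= 1/834 =0.00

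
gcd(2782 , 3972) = 2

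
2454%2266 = 188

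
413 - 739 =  - 326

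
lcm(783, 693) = 60291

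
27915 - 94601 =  - 66686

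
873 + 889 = 1762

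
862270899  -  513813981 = 348456918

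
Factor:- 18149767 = -97^1  *  187111^1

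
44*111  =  4884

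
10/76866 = 5/38433 = 0.00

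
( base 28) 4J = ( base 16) 83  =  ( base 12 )ab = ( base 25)56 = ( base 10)131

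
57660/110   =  5766/11 = 524.18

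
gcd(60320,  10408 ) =8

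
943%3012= 943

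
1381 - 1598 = -217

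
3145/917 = 3145/917 = 3.43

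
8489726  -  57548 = 8432178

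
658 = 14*47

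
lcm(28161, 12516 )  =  112644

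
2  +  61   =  63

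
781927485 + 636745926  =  1418673411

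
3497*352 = 1230944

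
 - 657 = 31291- 31948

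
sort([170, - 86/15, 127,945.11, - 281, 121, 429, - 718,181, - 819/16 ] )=[ - 718, - 281, - 819/16, - 86/15,121,  127,170 , 181, 429, 945.11]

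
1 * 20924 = 20924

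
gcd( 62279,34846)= 7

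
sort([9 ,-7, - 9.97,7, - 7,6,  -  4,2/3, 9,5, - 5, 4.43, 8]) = [ - 9.97,-7,-7, - 5, - 4,2/3, 4.43, 5 , 6,7,8, 9, 9]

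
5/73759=5/73759  =  0.00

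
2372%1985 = 387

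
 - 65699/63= - 1043+10/63 = - 1042.84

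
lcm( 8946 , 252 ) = 17892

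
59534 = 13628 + 45906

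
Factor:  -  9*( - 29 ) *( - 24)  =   -6264 = - 2^3*3^3*29^1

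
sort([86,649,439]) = [86, 439, 649]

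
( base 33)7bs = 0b1111101001110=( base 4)1331032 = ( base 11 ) 6026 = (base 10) 8014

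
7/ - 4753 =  - 1 + 678/679=-0.00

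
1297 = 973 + 324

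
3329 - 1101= 2228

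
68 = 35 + 33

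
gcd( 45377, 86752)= 1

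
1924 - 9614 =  - 7690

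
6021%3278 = 2743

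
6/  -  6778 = - 1 + 3386/3389 = - 0.00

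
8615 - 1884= 6731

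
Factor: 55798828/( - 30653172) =  -  13949707/7663293 = - 3^(  -  2 ) * 11^(- 2 ) *17^1*23^1*31^( - 1)*227^ (-1 )  *35677^1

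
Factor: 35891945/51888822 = 2^(  -  1 )*3^( - 1)*5^1*137^1*151^1*193^ ( - 1 )*347^1 * 44809^( - 1 ) 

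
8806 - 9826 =  -  1020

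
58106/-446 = -131 + 160/223=-130.28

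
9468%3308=2852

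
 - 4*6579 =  - 26316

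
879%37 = 28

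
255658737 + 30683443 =286342180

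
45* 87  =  3915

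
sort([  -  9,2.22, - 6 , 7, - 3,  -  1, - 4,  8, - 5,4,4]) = [ - 9,-6, - 5, - 4, - 3, - 1 , 2.22  ,  4,4, 7,8 ]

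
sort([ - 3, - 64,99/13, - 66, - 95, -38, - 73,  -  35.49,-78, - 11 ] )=[ - 95, - 78 ,-73, - 66, - 64, - 38,-35.49, - 11, - 3, 99/13]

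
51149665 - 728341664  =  - 677191999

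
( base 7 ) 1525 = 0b1001011111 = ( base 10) 607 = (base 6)2451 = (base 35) HC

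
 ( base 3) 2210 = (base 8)113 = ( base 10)75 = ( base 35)25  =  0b1001011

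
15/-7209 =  - 1 + 2398/2403 = - 0.00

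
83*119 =9877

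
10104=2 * 5052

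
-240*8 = - 1920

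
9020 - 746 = 8274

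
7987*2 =15974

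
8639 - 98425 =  - 89786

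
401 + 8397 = 8798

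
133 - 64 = 69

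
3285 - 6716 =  - 3431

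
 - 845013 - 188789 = -1033802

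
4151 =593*7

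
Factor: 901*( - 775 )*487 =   -  5^2*17^1*31^1*53^1*487^1 = - 340059925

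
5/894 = 5/894=   0.01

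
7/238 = 1/34 = 0.03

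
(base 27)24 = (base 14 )42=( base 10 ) 58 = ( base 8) 72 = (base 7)112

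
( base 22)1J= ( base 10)41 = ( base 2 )101001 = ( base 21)1k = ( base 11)38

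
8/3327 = 8/3327 = 0.00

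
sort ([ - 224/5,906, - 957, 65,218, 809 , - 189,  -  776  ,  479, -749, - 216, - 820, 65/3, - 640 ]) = [ - 957, - 820 ,- 776,  -  749,-640,-216, - 189 , - 224/5,65/3,  65, 218, 479, 809,  906]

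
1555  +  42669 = 44224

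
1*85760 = 85760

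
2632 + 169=2801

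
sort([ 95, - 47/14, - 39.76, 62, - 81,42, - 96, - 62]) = [ - 96, - 81,-62  , - 39.76,  -  47/14, 42,  62, 95 ] 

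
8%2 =0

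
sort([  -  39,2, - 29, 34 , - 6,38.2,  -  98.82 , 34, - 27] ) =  [ - 98.82 , - 39,  -  29,-27,-6, 2, 34, 34,38.2 ]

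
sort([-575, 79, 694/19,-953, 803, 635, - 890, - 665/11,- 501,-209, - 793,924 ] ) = [ - 953, - 890, - 793 , - 575, - 501, - 209, - 665/11,694/19, 79, 635,803,924]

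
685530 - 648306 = 37224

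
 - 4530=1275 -5805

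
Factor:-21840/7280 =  - 3 = - 3^1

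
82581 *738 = 60944778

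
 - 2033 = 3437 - 5470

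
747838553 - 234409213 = 513429340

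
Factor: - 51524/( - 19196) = 12881/4799 = 11^1*1171^1*4799^( - 1) 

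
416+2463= 2879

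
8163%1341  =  117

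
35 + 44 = 79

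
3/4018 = 3/4018=0.00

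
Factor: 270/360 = 3/4 = 2^( - 2 )*3^1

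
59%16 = 11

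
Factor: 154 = 2^1*7^1 * 11^1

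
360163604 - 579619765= -219456161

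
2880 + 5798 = 8678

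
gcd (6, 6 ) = 6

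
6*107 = 642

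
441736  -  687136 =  - 245400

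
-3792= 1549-5341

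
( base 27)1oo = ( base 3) 1220220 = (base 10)1401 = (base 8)2571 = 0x579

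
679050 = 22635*30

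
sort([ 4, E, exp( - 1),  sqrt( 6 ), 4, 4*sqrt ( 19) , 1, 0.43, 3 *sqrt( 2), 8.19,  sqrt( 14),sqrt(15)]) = [ exp( - 1 ),0.43,1  ,  sqrt(6 ) , E,sqrt(14), sqrt(15),4 , 4 , 3*sqrt(2), 8.19 , 4*  sqrt(19)] 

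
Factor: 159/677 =3^1*53^1*677^ ( -1 ) 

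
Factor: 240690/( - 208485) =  - 142/123 =- 2^1*3^ ( - 1) * 41^( - 1)*71^1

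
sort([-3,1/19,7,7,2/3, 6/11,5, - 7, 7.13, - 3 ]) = [ - 7, - 3, - 3,1/19, 6/11,  2/3,  5,7,7,7.13]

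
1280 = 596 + 684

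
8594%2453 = 1235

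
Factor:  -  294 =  - 2^1*3^1*7^2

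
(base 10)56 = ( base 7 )110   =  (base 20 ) 2G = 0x38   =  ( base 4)320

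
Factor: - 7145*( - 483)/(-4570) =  - 690207/914 = - 2^( - 1)*3^1*7^1* 23^1*457^(- 1)*1429^1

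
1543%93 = 55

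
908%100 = 8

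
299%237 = 62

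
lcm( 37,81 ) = 2997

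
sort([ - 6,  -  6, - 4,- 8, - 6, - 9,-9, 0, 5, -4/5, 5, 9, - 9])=[ - 9, - 9, - 9, - 8,-6, - 6, -6 , - 4, - 4/5  ,  0, 5,5,9 ]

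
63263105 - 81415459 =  - 18152354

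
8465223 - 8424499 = 40724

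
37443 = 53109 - 15666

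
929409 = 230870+698539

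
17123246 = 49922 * 343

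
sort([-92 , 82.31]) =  [ - 92,82.31 ]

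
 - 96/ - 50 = 48/25 = 1.92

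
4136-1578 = 2558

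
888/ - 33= - 296/11 =-26.91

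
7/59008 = 7/59008 = 0.00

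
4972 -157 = 4815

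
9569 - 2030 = 7539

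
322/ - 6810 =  - 161/3405=- 0.05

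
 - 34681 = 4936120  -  4970801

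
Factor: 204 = 2^2 * 3^1*17^1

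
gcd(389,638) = 1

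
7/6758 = 7/6758 = 0.00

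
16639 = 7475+9164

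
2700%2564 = 136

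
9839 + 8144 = 17983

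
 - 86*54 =  -  4644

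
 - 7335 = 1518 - 8853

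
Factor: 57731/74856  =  2^( - 3 )*3^ ( -1 ) * 3119^ ( -1 ) *57731^1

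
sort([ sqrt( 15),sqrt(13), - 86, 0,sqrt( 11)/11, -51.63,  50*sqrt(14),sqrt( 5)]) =[ - 86, -51.63,0,sqrt( 11 )/11,sqrt( 5), sqrt(13 ),sqrt(15),50*sqrt(14 )]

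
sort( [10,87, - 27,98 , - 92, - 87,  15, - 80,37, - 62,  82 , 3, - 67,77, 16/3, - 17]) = [  -  92, - 87, - 80, - 67,- 62, - 27 , - 17,3,16/3,10,  15, 37,77,82,87,98]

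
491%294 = 197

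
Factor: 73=73^1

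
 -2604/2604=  - 1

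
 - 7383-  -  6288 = -1095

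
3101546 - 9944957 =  - 6843411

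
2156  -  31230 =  - 29074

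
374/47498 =1/127   =  0.01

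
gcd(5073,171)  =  57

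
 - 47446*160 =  - 7591360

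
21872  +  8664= 30536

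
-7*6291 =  - 44037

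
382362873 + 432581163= 814944036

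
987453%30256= 19261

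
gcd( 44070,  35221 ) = 1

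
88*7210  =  634480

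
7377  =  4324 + 3053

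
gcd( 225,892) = 1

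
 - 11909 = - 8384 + - 3525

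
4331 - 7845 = -3514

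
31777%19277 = 12500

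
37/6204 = 37/6204 =0.01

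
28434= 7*4062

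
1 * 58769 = 58769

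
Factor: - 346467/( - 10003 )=3^1*7^( - 1 ) * 11^1*1429^(- 1)*10499^1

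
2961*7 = 20727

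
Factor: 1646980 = 2^2*5^1 * 82349^1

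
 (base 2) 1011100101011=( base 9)8120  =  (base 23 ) B4K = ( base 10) 5931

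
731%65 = 16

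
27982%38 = 14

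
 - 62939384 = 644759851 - 707699235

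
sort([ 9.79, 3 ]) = [ 3,  9.79] 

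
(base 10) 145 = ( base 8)221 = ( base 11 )122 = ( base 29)50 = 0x91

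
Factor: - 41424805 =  - 5^1*8284961^1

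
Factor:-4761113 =-7^1*680159^1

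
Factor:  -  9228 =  - 2^2 * 3^1 *769^1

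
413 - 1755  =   - 1342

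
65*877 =57005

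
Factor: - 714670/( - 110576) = 357335/55288 = 2^( - 3 )*5^1*11^1*73^1*89^1*6911^( - 1)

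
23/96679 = 23/96679 = 0.00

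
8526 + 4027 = 12553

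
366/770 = 183/385 = 0.48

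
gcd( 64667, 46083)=1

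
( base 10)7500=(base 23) e42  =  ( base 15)2350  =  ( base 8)16514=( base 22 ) FAK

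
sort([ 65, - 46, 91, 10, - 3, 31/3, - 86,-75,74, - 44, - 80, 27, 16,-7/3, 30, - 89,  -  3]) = [-89, - 86, - 80, - 75, - 46, - 44, - 3, - 3, - 7/3,10,  31/3,  16,27,30, 65,74,91 ]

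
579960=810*716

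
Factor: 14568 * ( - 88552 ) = -2^6*3^1*607^1*11069^1 = - 1290025536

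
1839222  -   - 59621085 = 61460307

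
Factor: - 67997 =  - 97^1 * 701^1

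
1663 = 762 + 901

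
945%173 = 80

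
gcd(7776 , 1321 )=1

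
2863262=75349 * 38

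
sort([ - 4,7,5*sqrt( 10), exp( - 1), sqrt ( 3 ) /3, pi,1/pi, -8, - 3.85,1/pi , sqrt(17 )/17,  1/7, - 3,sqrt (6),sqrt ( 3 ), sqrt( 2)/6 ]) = [-8,-4,-3.85,-3,1/7, sqrt( 2) /6,sqrt( 17)/17 , 1/pi,1/pi,  exp(-1),sqrt( 3 )/3,sqrt( 3),sqrt(6),pi,7 , 5*sqrt( 10 )]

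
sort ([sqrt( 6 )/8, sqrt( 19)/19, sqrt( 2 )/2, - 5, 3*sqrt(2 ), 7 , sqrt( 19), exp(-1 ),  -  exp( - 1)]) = [-5,-exp( - 1),sqrt(19 )/19,sqrt(6 )/8, exp(-1 ), sqrt (2 )/2, 3*sqrt ( 2), sqrt(19 ),7]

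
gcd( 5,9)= 1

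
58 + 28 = 86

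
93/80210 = 93/80210  =  0.00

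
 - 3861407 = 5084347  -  8945754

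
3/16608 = 1/5536 = 0.00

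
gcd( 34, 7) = 1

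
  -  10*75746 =-757460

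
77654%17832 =6326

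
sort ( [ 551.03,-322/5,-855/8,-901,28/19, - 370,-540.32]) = [ - 901, - 540.32 , - 370, - 855/8,-322/5,  28/19, 551.03]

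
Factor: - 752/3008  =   - 2^( - 2)  =  - 1/4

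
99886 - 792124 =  - 692238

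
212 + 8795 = 9007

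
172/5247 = 172/5247 =0.03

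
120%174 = 120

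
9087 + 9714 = 18801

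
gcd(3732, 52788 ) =12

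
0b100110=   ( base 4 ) 212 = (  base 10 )38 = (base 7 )53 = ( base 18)22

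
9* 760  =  6840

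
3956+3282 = 7238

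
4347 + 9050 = 13397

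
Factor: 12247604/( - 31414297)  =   - 2^2*23^( - 1)*31^1*43^1*431^( -1)*2297^1*3169^(-1 )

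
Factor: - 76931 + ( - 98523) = -175454= - 2^1*37^1* 2371^1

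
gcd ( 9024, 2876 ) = 4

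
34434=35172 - 738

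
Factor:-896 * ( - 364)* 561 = 182966784 = 2^9*3^1 * 7^2 * 11^1*13^1*17^1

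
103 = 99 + 4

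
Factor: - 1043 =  - 7^1*149^1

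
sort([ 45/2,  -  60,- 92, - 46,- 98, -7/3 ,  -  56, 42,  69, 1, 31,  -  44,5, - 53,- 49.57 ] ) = [-98,  -  92, - 60, -56, - 53, - 49.57, - 46, - 44, - 7/3, 1, 5,45/2,31,42,  69] 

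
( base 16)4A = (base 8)112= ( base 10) 74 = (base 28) 2I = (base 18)42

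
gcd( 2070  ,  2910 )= 30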